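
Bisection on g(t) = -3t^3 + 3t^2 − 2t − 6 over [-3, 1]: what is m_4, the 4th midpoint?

g(-1) = 2 > 0, so the root lies in [-1, 1]
g(0) = -6 < 0, so the root lies in [-1, 0]
g(-0.5) = -3.875 < 0, so the root lies in [-1, -0.5]
g(-0.75) = -1.5469 < 0, so the root lies in [-1, -0.75]

-0.75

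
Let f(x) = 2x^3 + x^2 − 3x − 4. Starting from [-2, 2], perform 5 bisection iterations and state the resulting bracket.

[1.375, 1.5]

midpoint 0: f = -4 < 0 → [0, 2]
midpoint 1: f = -4 < 0 → [1, 2]
midpoint 1.5: f = 0.5 > 0 → [1, 1.5]
midpoint 1.25: f = -2.2812 < 0 → [1.25, 1.5]
midpoint 1.375: f = -1.0352 < 0 → [1.375, 1.5]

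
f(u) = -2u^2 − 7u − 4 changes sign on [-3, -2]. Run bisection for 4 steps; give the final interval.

m = -2.5, f(m) = 1 (+); new bracket [-3, -2.5]
m = -2.75, f(m) = 0.125 (+); new bracket [-3, -2.75]
m = -2.875, f(m) = -0.40625 (−); new bracket [-2.875, -2.75]
m = -2.8125, f(m) = -0.1328 (−); new bracket [-2.8125, -2.75]

[-2.8125, -2.75]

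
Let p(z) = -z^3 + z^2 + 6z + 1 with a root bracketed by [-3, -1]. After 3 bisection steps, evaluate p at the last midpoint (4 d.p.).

z = -2 gives p = 1, positive; keep [-2, -1]
z = -1.5 gives p = -2.375, negative; keep [-2, -1.5]
z = -1.75 gives p = -1.078125, negative; keep [-2, -1.75]

-1.0781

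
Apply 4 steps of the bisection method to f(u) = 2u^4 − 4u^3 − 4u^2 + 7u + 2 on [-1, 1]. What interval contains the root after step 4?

f(0) = 2 > 0, so the root lies in [-1, 0]
f(-0.5) = -1.875 < 0, so the root lies in [-0.5, 0]
f(-0.25) = 0.070312 > 0, so the root lies in [-0.5, -0.25]
f(-0.375) = -0.937 < 0, so the root lies in [-0.375, -0.25]

[-0.375, -0.25]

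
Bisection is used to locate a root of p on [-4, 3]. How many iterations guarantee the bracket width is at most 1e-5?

20

Width after n steps is 7/2^n. Need 2^n ≥ 7/1e-5 = 700000.
2^19 = 524288 < 700000 ≤ 2^20 = 1048576, so n = 20.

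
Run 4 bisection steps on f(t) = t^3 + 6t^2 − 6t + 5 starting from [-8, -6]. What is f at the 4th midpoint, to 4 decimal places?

midpoint -7: f = -2 < 0 → [-7, -6]
midpoint -6.5: f = 22.875 > 0 → [-7, -6.5]
midpoint -6.75: f = 11.328125 > 0 → [-7, -6.75]
midpoint -6.875: f = 4.8926 > 0 → [-7, -6.875]

4.8926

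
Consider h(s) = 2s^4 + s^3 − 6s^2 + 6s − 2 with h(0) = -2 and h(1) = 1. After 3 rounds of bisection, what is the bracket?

midpoint 0.5: h = -0.25 < 0 → [0.5, 1]
midpoint 0.75: h = 0.179688 > 0 → [0.5, 0.75]
midpoint 0.625: h = -0.044434 < 0 → [0.625, 0.75]

[0.625, 0.75]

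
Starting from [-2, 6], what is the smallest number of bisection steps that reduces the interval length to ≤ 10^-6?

23

Width after n steps is 8/2^n. Need 2^n ≥ 8/10^-6 = 8000000.
2^22 = 4194304 < 8000000 ≤ 2^23 = 8388608, so n = 23.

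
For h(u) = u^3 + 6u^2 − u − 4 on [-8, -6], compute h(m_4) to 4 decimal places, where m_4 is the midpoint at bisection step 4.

-2.5645

midpoint -7: h = -46 < 0 → [-7, -6]
midpoint -6.5: h = -18.625 < 0 → [-6.5, -6]
midpoint -6.25: h = -7.515625 < 0 → [-6.25, -6]
midpoint -6.125: h = -2.5645 < 0 → [-6.125, -6]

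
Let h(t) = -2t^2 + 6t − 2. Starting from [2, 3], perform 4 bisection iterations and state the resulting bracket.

[2.5625, 2.625]

t = 2.5 gives h = 0.5, positive; keep [2.5, 3]
t = 2.75 gives h = -0.625, negative; keep [2.5, 2.75]
t = 2.625 gives h = -0.03125, negative; keep [2.5, 2.625]
t = 2.5625 gives h = 0.2422, positive; keep [2.5625, 2.625]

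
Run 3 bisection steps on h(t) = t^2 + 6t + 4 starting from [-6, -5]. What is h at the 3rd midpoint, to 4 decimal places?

h(-5.5) = 1.25 > 0, so the root lies in [-5.5, -5]
h(-5.25) = 0.0625 > 0, so the root lies in [-5.25, -5]
h(-5.125) = -0.484375 < 0, so the root lies in [-5.25, -5.125]

-0.4844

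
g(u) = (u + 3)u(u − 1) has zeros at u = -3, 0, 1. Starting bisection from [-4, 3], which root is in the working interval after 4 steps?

m = -0.5, g(m) = 1.875 (+); new bracket [-4, -0.5]
m = -2.25, g(m) = 5.484375 (+); new bracket [-4, -2.25]
m = -3.125, g(m) = -1.611328 (−); new bracket [-3.125, -2.25]
m = -2.6875, g(m) = 3.0969 (+); new bracket [-3.125, -2.6875]

-3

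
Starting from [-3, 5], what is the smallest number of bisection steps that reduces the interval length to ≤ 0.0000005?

Width after n steps is 8/2^n. Need 2^n ≥ 8/0.0000005 = 16000000.
2^23 = 8388608 < 16000000 ≤ 2^24 = 16777216, so n = 24.

24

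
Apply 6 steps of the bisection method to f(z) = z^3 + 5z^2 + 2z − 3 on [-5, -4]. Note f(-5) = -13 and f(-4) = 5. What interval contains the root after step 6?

[-4.390625, -4.375]

z = -4.5 gives f = -1.875, negative; keep [-4.5, -4]
z = -4.25 gives f = 2.046875, positive; keep [-4.5, -4.25]
z = -4.375 gives f = 0.212891, positive; keep [-4.5, -4.375]
z = -4.4375 gives f = -0.7986, negative; keep [-4.4375, -4.375]
z = -4.40625 gives f = -0.2848, negative; keep [-4.40625, -4.375]
z = -4.390625 gives f = -0.034, negative; keep [-4.390625, -4.375]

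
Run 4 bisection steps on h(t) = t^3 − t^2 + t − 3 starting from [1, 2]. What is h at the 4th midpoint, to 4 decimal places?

h(1.5) = -0.375 < 0, so the root lies in [1.5, 2]
h(1.75) = 1.046875 > 0, so the root lies in [1.5, 1.75]
h(1.625) = 0.275391 > 0, so the root lies in [1.5, 1.625]
h(1.5625) = -0.0642 < 0, so the root lies in [1.5625, 1.625]

-0.0642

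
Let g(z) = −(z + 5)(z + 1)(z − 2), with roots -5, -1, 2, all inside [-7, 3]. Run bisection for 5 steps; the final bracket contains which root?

z = -2 gives g = -12, negative; keep [-7, -2]
z = -4.5 gives g = -11.375, negative; keep [-7, -4.5]
z = -5.75 gives g = 27.609375, positive; keep [-5.75, -4.5]
z = -5.125 gives g = 3.6738, positive; keep [-5.125, -4.5]
z = -4.8125 gives g = -4.8699, negative; keep [-5.125, -4.8125]

-5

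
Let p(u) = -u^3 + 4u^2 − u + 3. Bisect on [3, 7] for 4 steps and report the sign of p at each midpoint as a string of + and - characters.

p(5) = -27 < 0, so the root lies in [3, 5]
p(4) = -1 < 0, so the root lies in [3, 4]
p(3.5) = 5.625 > 0, so the root lies in [3.5, 4]
p(3.75) = 2.7656 > 0, so the root lies in [3.75, 4]

--++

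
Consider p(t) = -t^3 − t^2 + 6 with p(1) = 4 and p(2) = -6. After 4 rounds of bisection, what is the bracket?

midpoint 1.5: p = 0.375 > 0 → [1.5, 2]
midpoint 1.75: p = -2.421875 < 0 → [1.5, 1.75]
midpoint 1.625: p = -0.931641 < 0 → [1.5, 1.625]
midpoint 1.5625: p = -0.2561 < 0 → [1.5, 1.5625]

[1.5, 1.5625]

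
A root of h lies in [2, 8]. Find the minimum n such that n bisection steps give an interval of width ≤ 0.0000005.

24

Width after n steps is 6/2^n. Need 2^n ≥ 6/0.0000005 = 12000000.
2^23 = 8388608 < 12000000 ≤ 2^24 = 16777216, so n = 24.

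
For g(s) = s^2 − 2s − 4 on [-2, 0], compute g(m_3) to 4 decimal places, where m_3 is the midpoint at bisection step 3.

s = -1 gives g = -1, negative; keep [-2, -1]
s = -1.5 gives g = 1.25, positive; keep [-1.5, -1]
s = -1.25 gives g = 0.0625, positive; keep [-1.25, -1]

0.0625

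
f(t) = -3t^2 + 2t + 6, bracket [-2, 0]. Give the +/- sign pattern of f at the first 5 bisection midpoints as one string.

+---+

f(-1) = 1 > 0, so the root lies in [-2, -1]
f(-1.5) = -3.75 < 0, so the root lies in [-1.5, -1]
f(-1.25) = -1.1875 < 0, so the root lies in [-1.25, -1]
f(-1.125) = -0.0469 < 0, so the root lies in [-1.125, -1]
f(-1.0625) = 0.4883 > 0, so the root lies in [-1.125, -1.0625]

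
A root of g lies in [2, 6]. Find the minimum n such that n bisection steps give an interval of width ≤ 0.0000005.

23

Width after n steps is 4/2^n. Need 2^n ≥ 4/0.0000005 = 8000000.
2^22 = 4194304 < 8000000 ≤ 2^23 = 8388608, so n = 23.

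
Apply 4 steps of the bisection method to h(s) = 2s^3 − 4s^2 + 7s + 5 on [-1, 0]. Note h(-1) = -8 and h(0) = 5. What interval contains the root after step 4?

m = -0.5, h(m) = 0.25 (+); new bracket [-1, -0.5]
m = -0.75, h(m) = -3.34375 (−); new bracket [-0.75, -0.5]
m = -0.625, h(m) = -1.425781 (−); new bracket [-0.625, -0.5]
m = -0.5625, h(m) = -0.5591 (−); new bracket [-0.5625, -0.5]

[-0.5625, -0.5]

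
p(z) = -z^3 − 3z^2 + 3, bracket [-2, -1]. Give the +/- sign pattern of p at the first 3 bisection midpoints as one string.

midpoint -1.5: p = -0.375 < 0 → [-1.5, -1]
midpoint -1.25: p = 0.265625 > 0 → [-1.5, -1.25]
midpoint -1.375: p = -0.072266 < 0 → [-1.375, -1.25]

-+-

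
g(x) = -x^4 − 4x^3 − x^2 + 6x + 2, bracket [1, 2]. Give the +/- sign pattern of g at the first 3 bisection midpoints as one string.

--+

midpoint 1.5: g = -9.8125 < 0 → [1, 1.5]
midpoint 1.25: g = -2.316406 < 0 → [1, 1.25]
midpoint 1.125: g = 0.187256 > 0 → [1.125, 1.25]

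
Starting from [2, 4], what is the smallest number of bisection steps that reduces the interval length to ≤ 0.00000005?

Width after n steps is 2/2^n. Need 2^n ≥ 2/0.00000005 = 40000000.
2^25 = 33554432 < 40000000 ≤ 2^26 = 67108864, so n = 26.

26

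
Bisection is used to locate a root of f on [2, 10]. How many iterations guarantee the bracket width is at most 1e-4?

Width after n steps is 8/2^n. Need 2^n ≥ 8/1e-4 = 80000.
2^16 = 65536 < 80000 ≤ 2^17 = 131072, so n = 17.

17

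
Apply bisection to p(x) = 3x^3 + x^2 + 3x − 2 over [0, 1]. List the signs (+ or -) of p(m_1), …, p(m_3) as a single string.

x = 0.5 gives p = 0.125, positive; keep [0, 0.5]
x = 0.25 gives p = -1.140625, negative; keep [0.25, 0.5]
x = 0.375 gives p = -0.576172, negative; keep [0.375, 0.5]

+--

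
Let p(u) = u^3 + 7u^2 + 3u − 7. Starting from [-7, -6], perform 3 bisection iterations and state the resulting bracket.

[-6.375, -6.25]

m = -6.5, p(m) = -5.375 (−); new bracket [-6.5, -6]
m = -6.25, p(m) = 3.546875 (+); new bracket [-6.5, -6.25]
m = -6.375, p(m) = -0.724609 (−); new bracket [-6.375, -6.25]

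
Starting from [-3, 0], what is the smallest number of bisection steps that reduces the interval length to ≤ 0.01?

Width after n steps is 3/2^n. Need 2^n ≥ 3/0.01 = 300.
2^8 = 256 < 300 ≤ 2^9 = 512, so n = 9.

9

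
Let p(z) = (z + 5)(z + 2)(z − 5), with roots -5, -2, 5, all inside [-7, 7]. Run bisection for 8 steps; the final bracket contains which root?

5

p(0) = -50 < 0, so the root lies in [0, 7]
p(3.5) = -70.125 < 0, so the root lies in [3.5, 7]
p(5.25) = 18.578125 > 0, so the root lies in [3.5, 5.25]
p(4.375) = -37.3535 < 0, so the root lies in [4.375, 5.25]
p(4.8125) = -12.5339 < 0, so the root lies in [4.8125, 5.25]
p(5.03125) = 2.2041 > 0, so the root lies in [4.8125, 5.03125]
p(4.921875) = -5.3655 < 0, so the root lies in [4.921875, 5.03125]
p(4.9765625) = -1.6313 < 0, so the root lies in [4.9765625, 5.03125]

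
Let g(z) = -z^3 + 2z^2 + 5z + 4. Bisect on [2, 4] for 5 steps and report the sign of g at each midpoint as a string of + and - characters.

g(3) = 10 > 0, so the root lies in [3, 4]
g(3.5) = 3.125 > 0, so the root lies in [3.5, 4]
g(3.75) = -1.859375 < 0, so the root lies in [3.5, 3.75]
g(3.625) = 0.7715 > 0, so the root lies in [3.625, 3.75]
g(3.6875) = -0.5085 < 0, so the root lies in [3.625, 3.6875]

++-+-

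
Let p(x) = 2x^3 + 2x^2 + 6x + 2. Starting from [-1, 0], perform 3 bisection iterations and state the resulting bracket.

[-0.375, -0.25]

m = -0.5, p(m) = -0.75 (−); new bracket [-0.5, 0]
m = -0.25, p(m) = 0.59375 (+); new bracket [-0.5, -0.25]
m = -0.375, p(m) = -0.074219 (−); new bracket [-0.375, -0.25]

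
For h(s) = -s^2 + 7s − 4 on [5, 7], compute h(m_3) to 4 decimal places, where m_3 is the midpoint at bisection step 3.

0.6875

m = 6, h(m) = 2 (+); new bracket [6, 7]
m = 6.5, h(m) = -0.75 (−); new bracket [6, 6.5]
m = 6.25, h(m) = 0.6875 (+); new bracket [6.25, 6.5]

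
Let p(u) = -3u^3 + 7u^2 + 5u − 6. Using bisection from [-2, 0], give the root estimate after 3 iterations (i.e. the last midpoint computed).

midpoint -1: p = -1 < 0 → [-2, -1]
midpoint -1.5: p = 12.375 > 0 → [-1.5, -1]
midpoint -1.25: p = 4.546875 > 0 → [-1.25, -1]

-1.25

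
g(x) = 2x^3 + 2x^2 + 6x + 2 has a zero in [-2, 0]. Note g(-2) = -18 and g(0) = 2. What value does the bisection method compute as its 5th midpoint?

m = -1, g(m) = -4 (−); new bracket [-1, 0]
m = -0.5, g(m) = -0.75 (−); new bracket [-0.5, 0]
m = -0.25, g(m) = 0.59375 (+); new bracket [-0.5, -0.25]
m = -0.375, g(m) = -0.0742 (−); new bracket [-0.375, -0.25]
m = -0.3125, g(m) = 0.2593 (+); new bracket [-0.375, -0.3125]

-0.3125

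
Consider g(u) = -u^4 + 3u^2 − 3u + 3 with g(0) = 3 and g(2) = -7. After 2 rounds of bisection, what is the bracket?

[1.5, 2]

u = 1 gives g = 2, positive; keep [1, 2]
u = 1.5 gives g = 0.1875, positive; keep [1.5, 2]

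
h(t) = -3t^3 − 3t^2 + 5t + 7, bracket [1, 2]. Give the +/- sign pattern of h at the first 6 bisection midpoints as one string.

-++--+

midpoint 1.5: h = -2.375 < 0 → [1, 1.5]
midpoint 1.25: h = 2.703125 > 0 → [1.25, 1.5]
midpoint 1.375: h = 0.404297 > 0 → [1.375, 1.5]
midpoint 1.4375: h = -0.9231 < 0 → [1.375, 1.4375]
midpoint 1.40625: h = -0.2441 < 0 → [1.375, 1.40625]
midpoint 1.390625: h = 0.0839 > 0 → [1.390625, 1.40625]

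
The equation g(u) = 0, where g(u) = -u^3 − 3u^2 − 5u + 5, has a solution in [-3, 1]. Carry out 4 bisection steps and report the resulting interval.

m = -1, g(m) = 8 (+); new bracket [-1, 1]
m = 0, g(m) = 5 (+); new bracket [0, 1]
m = 0.5, g(m) = 1.625 (+); new bracket [0.5, 1]
m = 0.75, g(m) = -0.8594 (−); new bracket [0.5, 0.75]

[0.5, 0.75]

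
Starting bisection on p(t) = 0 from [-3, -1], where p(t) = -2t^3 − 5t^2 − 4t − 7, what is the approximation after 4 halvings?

p(-2) = -3 < 0, so the root lies in [-3, -2]
p(-2.5) = 3 > 0, so the root lies in [-2.5, -2]
p(-2.25) = -0.53125 < 0, so the root lies in [-2.5, -2.25]
p(-2.375) = 1.0898 > 0, so the root lies in [-2.375, -2.25]

-2.375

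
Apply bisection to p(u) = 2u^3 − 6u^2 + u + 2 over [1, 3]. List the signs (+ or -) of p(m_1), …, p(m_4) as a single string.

--+-

m = 2, p(m) = -4 (−); new bracket [2, 3]
m = 2.5, p(m) = -1.75 (−); new bracket [2.5, 3]
m = 2.75, p(m) = 0.96875 (+); new bracket [2.5, 2.75]
m = 2.625, p(m) = -0.543 (−); new bracket [2.625, 2.75]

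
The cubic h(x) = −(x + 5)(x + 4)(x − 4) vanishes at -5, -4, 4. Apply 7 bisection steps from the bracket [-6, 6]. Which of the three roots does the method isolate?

midpoint 0: h = 80 > 0 → [0, 6]
midpoint 3: h = 56 > 0 → [3, 6]
midpoint 4.5: h = -40.375 < 0 → [3, 4.5]
midpoint 3.75: h = 16.9531 > 0 → [3.75, 4.5]
midpoint 4.125: h = -9.2676 < 0 → [3.75, 4.125]
midpoint 3.9375: h = 4.4338 > 0 → [3.9375, 4.125]
midpoint 4.03125: h = -2.2666 < 0 → [3.9375, 4.03125]

4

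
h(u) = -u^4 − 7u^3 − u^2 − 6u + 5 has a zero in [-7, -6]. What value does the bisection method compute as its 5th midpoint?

m = -6.5, h(m) = 139.0625 (+); new bracket [-7, -6.5]
m = -6.75, h(m) = 76.824219 (+); new bracket [-7, -6.75]
m = -6.875, h(m) = 39.603271 (+); new bracket [-7, -6.875]
m = -6.9375, h(m) = 19.3645 (+); new bracket [-7, -6.9375]
m = -6.96875, h(m) = 8.8249 (+); new bracket [-7, -6.96875]

-6.96875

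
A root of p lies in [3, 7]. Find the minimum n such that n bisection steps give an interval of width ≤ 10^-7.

26

Width after n steps is 4/2^n. Need 2^n ≥ 4/10^-7 = 40000000.
2^25 = 33554432 < 40000000 ≤ 2^26 = 67108864, so n = 26.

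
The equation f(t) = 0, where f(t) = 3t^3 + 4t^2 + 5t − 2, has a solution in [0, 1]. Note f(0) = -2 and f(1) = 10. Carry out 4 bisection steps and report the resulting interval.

[0.25, 0.3125]

t = 0.5 gives f = 1.875, positive; keep [0, 0.5]
t = 0.25 gives f = -0.453125, negative; keep [0.25, 0.5]
t = 0.375 gives f = 0.595703, positive; keep [0.25, 0.375]
t = 0.3125 gives f = 0.0447, positive; keep [0.25, 0.3125]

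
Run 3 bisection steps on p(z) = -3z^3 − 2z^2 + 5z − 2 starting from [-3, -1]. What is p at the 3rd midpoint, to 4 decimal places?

midpoint -2: p = 4 > 0 → [-2, -1]
midpoint -1.5: p = -3.875 < 0 → [-2, -1.5]
midpoint -1.75: p = -0.796875 < 0 → [-2, -1.75]

-0.7969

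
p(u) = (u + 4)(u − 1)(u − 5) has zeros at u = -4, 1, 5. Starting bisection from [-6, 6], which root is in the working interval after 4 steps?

m = 0, p(m) = 20 (+); new bracket [-6, 0]
m = -3, p(m) = 32 (+); new bracket [-6, -3]
m = -4.5, p(m) = -26.125 (−); new bracket [-4.5, -3]
m = -3.75, p(m) = 10.3906 (+); new bracket [-4.5, -3.75]

-4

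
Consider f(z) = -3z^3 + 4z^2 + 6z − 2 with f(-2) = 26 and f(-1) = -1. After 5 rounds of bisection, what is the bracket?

[-1.09375, -1.0625]

f(-1.5) = 8.125 > 0, so the root lies in [-1.5, -1]
f(-1.25) = 2.609375 > 0, so the root lies in [-1.25, -1]
f(-1.125) = 0.583984 > 0, so the root lies in [-1.125, -1]
f(-1.0625) = -0.261 < 0, so the root lies in [-1.125, -1.0625]
f(-1.09375) = 0.148 > 0, so the root lies in [-1.09375, -1.0625]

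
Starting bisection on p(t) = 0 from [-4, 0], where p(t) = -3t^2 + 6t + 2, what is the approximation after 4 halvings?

-0.25

t = -2 gives p = -22, negative; keep [-2, 0]
t = -1 gives p = -7, negative; keep [-1, 0]
t = -0.5 gives p = -1.75, negative; keep [-0.5, 0]
t = -0.25 gives p = 0.3125, positive; keep [-0.5, -0.25]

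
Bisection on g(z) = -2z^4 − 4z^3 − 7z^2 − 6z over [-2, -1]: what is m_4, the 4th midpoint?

-1.1875

z = -1.5 gives g = -3.375, negative; keep [-1.5, -1]
z = -1.25 gives g = -0.507812, negative; keep [-1.25, -1]
z = -1.125 gives g = 0.382324, positive; keep [-1.25, -1.125]
z = -1.1875 gives g = -0.0249, negative; keep [-1.1875, -1.125]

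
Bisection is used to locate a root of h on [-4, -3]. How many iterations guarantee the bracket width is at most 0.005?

Width after n steps is 1/2^n. Need 2^n ≥ 1/0.005 = 200.
2^7 = 128 < 200 ≤ 2^8 = 256, so n = 8.

8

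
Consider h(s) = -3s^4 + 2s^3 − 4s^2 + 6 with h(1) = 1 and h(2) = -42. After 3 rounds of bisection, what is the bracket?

s = 1.5 gives h = -11.4375, negative; keep [1, 1.5]
s = 1.25 gives h = -3.667969, negative; keep [1, 1.25]
s = 1.125 gives h = -1.020264, negative; keep [1, 1.125]

[1, 1.125]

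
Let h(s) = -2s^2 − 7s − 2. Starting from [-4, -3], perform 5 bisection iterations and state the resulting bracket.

[-3.1875, -3.15625]

m = -3.5, h(m) = -2 (−); new bracket [-3.5, -3]
m = -3.25, h(m) = -0.375 (−); new bracket [-3.25, -3]
m = -3.125, h(m) = 0.34375 (+); new bracket [-3.25, -3.125]
m = -3.1875, h(m) = -0.0078 (−); new bracket [-3.1875, -3.125]
m = -3.15625, h(m) = 0.1699 (+); new bracket [-3.1875, -3.15625]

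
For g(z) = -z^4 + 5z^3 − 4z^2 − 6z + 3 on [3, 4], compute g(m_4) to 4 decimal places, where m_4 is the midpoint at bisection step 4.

midpoint 3.5: g = -2.6875 < 0 → [3, 3.5]
midpoint 3.25: g = 1.324219 > 0 → [3.25, 3.5]
midpoint 3.375: g = -0.342041 < 0 → [3.25, 3.375]
midpoint 3.3125: g = 0.5698 > 0 → [3.3125, 3.375]

0.5698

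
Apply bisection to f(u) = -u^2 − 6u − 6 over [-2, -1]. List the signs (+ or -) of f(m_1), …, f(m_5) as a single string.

+-+++

m = -1.5, f(m) = 0.75 (+); new bracket [-1.5, -1]
m = -1.25, f(m) = -0.0625 (−); new bracket [-1.5, -1.25]
m = -1.375, f(m) = 0.359375 (+); new bracket [-1.375, -1.25]
m = -1.3125, f(m) = 0.1523 (+); new bracket [-1.3125, -1.25]
m = -1.28125, f(m) = 0.0459 (+); new bracket [-1.28125, -1.25]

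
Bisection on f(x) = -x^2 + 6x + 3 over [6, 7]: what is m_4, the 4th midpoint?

midpoint 6.5: f = -0.25 < 0 → [6, 6.5]
midpoint 6.25: f = 1.4375 > 0 → [6.25, 6.5]
midpoint 6.375: f = 0.609375 > 0 → [6.375, 6.5]
midpoint 6.4375: f = 0.1836 > 0 → [6.4375, 6.5]

6.4375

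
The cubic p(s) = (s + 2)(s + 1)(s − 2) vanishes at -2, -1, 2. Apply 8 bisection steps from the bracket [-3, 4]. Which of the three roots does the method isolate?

2

s = 0.5 gives p = -5.625, negative; keep [0.5, 4]
s = 2.25 gives p = 3.453125, positive; keep [0.5, 2.25]
s = 1.375 gives p = -5.009766, negative; keep [1.375, 2.25]
s = 1.8125 gives p = -2.0105, negative; keep [1.8125, 2.25]
s = 2.03125 gives p = 0.3819, positive; keep [1.8125, 2.03125]
s = 1.921875 gives p = -0.8953, negative; keep [1.921875, 2.03125]
s = 1.9765625 gives p = -0.2774, negative; keep [1.9765625, 2.03125]
s = 2.00390625 gives p = 0.047, positive; keep [1.9765625, 2.00390625]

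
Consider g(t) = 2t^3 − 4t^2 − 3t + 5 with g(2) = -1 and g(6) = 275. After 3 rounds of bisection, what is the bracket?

t = 4 gives g = 57, positive; keep [2, 4]
t = 3 gives g = 14, positive; keep [2, 3]
t = 2.5 gives g = 3.75, positive; keep [2, 2.5]

[2, 2.5]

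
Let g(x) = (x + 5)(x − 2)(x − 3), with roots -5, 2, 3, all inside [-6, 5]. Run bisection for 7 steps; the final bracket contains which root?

-5

midpoint -0.5: g = 39.375 > 0 → [-6, -0.5]
midpoint -3.25: g = 57.421875 > 0 → [-6, -3.25]
midpoint -4.625: g = 18.943359 > 0 → [-6, -4.625]
midpoint -5.3125: g = -18.9954 < 0 → [-5.3125, -4.625]
midpoint -4.96875: g = 1.7354 > 0 → [-5.3125, -4.96875]
midpoint -5.140625: g = -8.1744 < 0 → [-5.140625, -4.96875]
midpoint -5.0546875: g = -3.1075 < 0 → [-5.0546875, -4.96875]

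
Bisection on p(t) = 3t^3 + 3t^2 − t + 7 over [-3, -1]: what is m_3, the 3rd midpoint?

midpoint -2: p = -3 < 0 → [-2, -1]
midpoint -1.5: p = 5.125 > 0 → [-2, -1.5]
midpoint -1.75: p = 1.859375 > 0 → [-2, -1.75]

-1.75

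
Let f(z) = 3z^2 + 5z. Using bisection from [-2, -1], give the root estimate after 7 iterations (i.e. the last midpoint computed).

f(-1.5) = -0.75 < 0, so the root lies in [-2, -1.5]
f(-1.75) = 0.4375 > 0, so the root lies in [-1.75, -1.5]
f(-1.625) = -0.203125 < 0, so the root lies in [-1.75, -1.625]
f(-1.6875) = 0.1055 > 0, so the root lies in [-1.6875, -1.625]
f(-1.65625) = -0.0518 < 0, so the root lies in [-1.6875, -1.65625]
f(-1.671875) = 0.0261 > 0, so the root lies in [-1.671875, -1.65625]
f(-1.6640625) = -0.013 < 0, so the root lies in [-1.671875, -1.6640625]

-1.6640625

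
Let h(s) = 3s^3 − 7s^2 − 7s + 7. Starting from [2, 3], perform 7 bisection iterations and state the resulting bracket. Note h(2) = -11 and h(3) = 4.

[2.859375, 2.8671875]

s = 2.5 gives h = -7.375, negative; keep [2.5, 3]
s = 2.75 gives h = -2.796875, negative; keep [2.75, 3]
s = 2.875 gives h = 0.306641, positive; keep [2.75, 2.875]
s = 2.8125 gives h = -1.3167, negative; keep [2.8125, 2.875]
s = 2.84375 gives h = -0.5232, negative; keep [2.84375, 2.875]
s = 2.859375 gives h = -0.1128, negative; keep [2.859375, 2.875]
s = 2.8671875 gives h = 0.0958, positive; keep [2.859375, 2.8671875]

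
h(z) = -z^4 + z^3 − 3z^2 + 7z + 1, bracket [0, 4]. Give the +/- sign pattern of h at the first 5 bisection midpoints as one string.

-+++-

z = 2 gives h = -5, negative; keep [0, 2]
z = 1 gives h = 5, positive; keep [1, 2]
z = 1.5 gives h = 3.0625, positive; keep [1.5, 2]
z = 1.75 gives h = 0.043, positive; keep [1.75, 2]
z = 1.875 gives h = -2.1897, negative; keep [1.75, 1.875]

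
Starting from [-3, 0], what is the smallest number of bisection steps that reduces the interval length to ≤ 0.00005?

16

Width after n steps is 3/2^n. Need 2^n ≥ 3/0.00005 = 60000.
2^15 = 32768 < 60000 ≤ 2^16 = 65536, so n = 16.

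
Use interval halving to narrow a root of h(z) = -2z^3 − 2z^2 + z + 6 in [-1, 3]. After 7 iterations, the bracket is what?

m = 1, h(m) = 3 (+); new bracket [1, 3]
m = 2, h(m) = -16 (−); new bracket [1, 2]
m = 1.5, h(m) = -3.75 (−); new bracket [1, 1.5]
m = 1.25, h(m) = 0.2188 (+); new bracket [1.25, 1.5]
m = 1.375, h(m) = -1.6055 (−); new bracket [1.25, 1.375]
m = 1.3125, h(m) = -0.6548 (−); new bracket [1.25, 1.3125]
m = 1.28125, h(m) = -0.2086 (−); new bracket [1.25, 1.28125]

[1.25, 1.28125]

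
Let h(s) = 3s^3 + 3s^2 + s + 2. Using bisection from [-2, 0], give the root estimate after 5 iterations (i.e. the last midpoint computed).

m = -1, h(m) = 1 (+); new bracket [-2, -1]
m = -1.5, h(m) = -2.875 (−); new bracket [-1.5, -1]
m = -1.25, h(m) = -0.421875 (−); new bracket [-1.25, -1]
m = -1.125, h(m) = 0.4004 (+); new bracket [-1.25, -1.125]
m = -1.1875, h(m) = 0.0193 (+); new bracket [-1.25, -1.1875]

-1.1875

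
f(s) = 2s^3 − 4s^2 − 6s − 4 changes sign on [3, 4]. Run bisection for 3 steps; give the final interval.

[3.125, 3.25]

m = 3.5, f(m) = 11.75 (+); new bracket [3, 3.5]
m = 3.25, f(m) = 2.90625 (+); new bracket [3, 3.25]
m = 3.125, f(m) = -0.777344 (−); new bracket [3.125, 3.25]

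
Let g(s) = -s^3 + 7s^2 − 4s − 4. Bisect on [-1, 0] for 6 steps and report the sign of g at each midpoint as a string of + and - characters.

-+++++

m = -0.5, g(m) = -0.125 (−); new bracket [-1, -0.5]
m = -0.75, g(m) = 3.359375 (+); new bracket [-0.75, -0.5]
m = -0.625, g(m) = 1.478516 (+); new bracket [-0.625, -0.5]
m = -0.5625, g(m) = 0.6428 (+); new bracket [-0.5625, -0.5]
m = -0.53125, g(m) = 0.2505 (+); new bracket [-0.53125, -0.5]
m = -0.515625, g(m) = 0.0607 (+); new bracket [-0.515625, -0.5]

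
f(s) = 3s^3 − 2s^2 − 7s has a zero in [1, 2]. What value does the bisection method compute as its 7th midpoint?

1.8984375

f(1.5) = -4.875 < 0, so the root lies in [1.5, 2]
f(1.75) = -2.296875 < 0, so the root lies in [1.75, 2]
f(1.875) = -0.380859 < 0, so the root lies in [1.875, 2]
f(1.9375) = 0.7493 > 0, so the root lies in [1.875, 1.9375]
f(1.90625) = 0.1694 > 0, so the root lies in [1.875, 1.90625]
f(1.890625) = -0.1094 < 0, so the root lies in [1.890625, 1.90625]
f(1.8984375) = 0.0291 > 0, so the root lies in [1.890625, 1.8984375]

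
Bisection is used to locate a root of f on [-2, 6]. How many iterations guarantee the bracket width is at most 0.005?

Width after n steps is 8/2^n. Need 2^n ≥ 8/0.005 = 1600.
2^10 = 1024 < 1600 ≤ 2^11 = 2048, so n = 11.

11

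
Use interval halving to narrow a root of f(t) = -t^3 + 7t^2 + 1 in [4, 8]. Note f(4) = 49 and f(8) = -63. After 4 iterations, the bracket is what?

[7, 7.25]

midpoint 6: f = 37 > 0 → [6, 8]
midpoint 7: f = 1 > 0 → [7, 8]
midpoint 7.5: f = -27.125 < 0 → [7, 7.5]
midpoint 7.25: f = -12.1406 < 0 → [7, 7.25]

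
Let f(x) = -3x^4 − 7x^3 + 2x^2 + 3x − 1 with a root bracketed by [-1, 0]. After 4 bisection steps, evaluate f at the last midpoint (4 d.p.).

0.3300

x = -0.5 gives f = -1.3125, negative; keep [-1, -0.5]
x = -0.75 gives f = -0.121094, negative; keep [-1, -0.75]
x = -0.875 gives f = 0.837158, positive; keep [-0.875, -0.75]
x = -0.8125 gives f = 0.33, positive; keep [-0.8125, -0.75]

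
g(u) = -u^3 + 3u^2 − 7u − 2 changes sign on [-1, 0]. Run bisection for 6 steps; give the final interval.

g(-0.5) = 2.375 > 0, so the root lies in [-0.5, 0]
g(-0.25) = -0.046875 < 0, so the root lies in [-0.5, -0.25]
g(-0.375) = 1.099609 > 0, so the root lies in [-0.375, -0.25]
g(-0.3125) = 0.511 > 0, so the root lies in [-0.3125, -0.25]
g(-0.28125) = 0.2283 > 0, so the root lies in [-0.28125, -0.25]
g(-0.265625) = 0.0898 > 0, so the root lies in [-0.265625, -0.25]

[-0.265625, -0.25]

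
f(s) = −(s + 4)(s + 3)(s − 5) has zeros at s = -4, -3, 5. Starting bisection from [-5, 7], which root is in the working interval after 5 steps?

f(1) = 80 > 0, so the root lies in [1, 7]
f(4) = 56 > 0, so the root lies in [4, 7]
f(5.5) = -40.375 < 0, so the root lies in [4, 5.5]
f(4.75) = 16.9531 > 0, so the root lies in [4.75, 5.5]
f(5.125) = -9.2676 < 0, so the root lies in [4.75, 5.125]

5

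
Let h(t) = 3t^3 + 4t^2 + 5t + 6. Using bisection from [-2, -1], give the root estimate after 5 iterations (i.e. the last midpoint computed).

-1.28125

h(-1.5) = -2.625 < 0, so the root lies in [-1.5, -1]
h(-1.25) = 0.140625 > 0, so the root lies in [-1.5, -1.25]
h(-1.375) = -1.111328 < 0, so the root lies in [-1.375, -1.25]
h(-1.3125) = -0.4548 < 0, so the root lies in [-1.3125, -1.25]
h(-1.28125) = -0.1497 < 0, so the root lies in [-1.28125, -1.25]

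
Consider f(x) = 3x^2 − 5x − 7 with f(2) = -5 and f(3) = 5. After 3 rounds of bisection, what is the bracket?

[2.5, 2.625]

f(2.5) = -0.75 < 0, so the root lies in [2.5, 3]
f(2.75) = 1.9375 > 0, so the root lies in [2.5, 2.75]
f(2.625) = 0.546875 > 0, so the root lies in [2.5, 2.625]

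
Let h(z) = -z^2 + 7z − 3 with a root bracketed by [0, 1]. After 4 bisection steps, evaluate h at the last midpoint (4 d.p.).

z = 0.5 gives h = 0.25, positive; keep [0, 0.5]
z = 0.25 gives h = -1.3125, negative; keep [0.25, 0.5]
z = 0.375 gives h = -0.515625, negative; keep [0.375, 0.5]
z = 0.4375 gives h = -0.1289, negative; keep [0.4375, 0.5]

-0.1289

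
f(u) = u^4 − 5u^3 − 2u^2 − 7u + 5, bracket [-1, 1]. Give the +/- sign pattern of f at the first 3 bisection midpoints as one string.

m = 0, f(m) = 5 (+); new bracket [0, 1]
m = 0.5, f(m) = 0.4375 (+); new bracket [0.5, 1]
m = 0.75, f(m) = -3.167969 (−); new bracket [0.5, 0.75]

++-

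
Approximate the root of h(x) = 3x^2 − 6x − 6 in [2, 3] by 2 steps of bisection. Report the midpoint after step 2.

2.75

h(2.5) = -2.25 < 0, so the root lies in [2.5, 3]
h(2.75) = 0.1875 > 0, so the root lies in [2.5, 2.75]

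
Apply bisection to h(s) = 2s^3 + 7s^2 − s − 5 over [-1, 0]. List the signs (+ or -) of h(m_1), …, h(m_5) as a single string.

m = -0.5, h(m) = -3 (−); new bracket [-1, -0.5]
m = -0.75, h(m) = -1.15625 (−); new bracket [-1, -0.75]
m = -0.875, h(m) = -0.105469 (−); new bracket [-1, -0.875]
m = -0.9375, h(m) = 0.4419 (+); new bracket [-0.9375, -0.875]
m = -0.90625, h(m) = 0.1667 (+); new bracket [-0.90625, -0.875]

---++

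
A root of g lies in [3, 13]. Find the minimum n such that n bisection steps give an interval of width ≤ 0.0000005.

25

Width after n steps is 10/2^n. Need 2^n ≥ 10/0.0000005 = 20000000.
2^24 = 16777216 < 20000000 ≤ 2^25 = 33554432, so n = 25.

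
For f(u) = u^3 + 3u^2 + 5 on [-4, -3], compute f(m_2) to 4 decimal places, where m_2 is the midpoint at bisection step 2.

2.3594

midpoint -3.5: f = -1.125 < 0 → [-3.5, -3]
midpoint -3.25: f = 2.359375 > 0 → [-3.5, -3.25]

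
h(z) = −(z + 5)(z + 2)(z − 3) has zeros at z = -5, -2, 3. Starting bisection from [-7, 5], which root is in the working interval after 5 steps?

3

h(-1) = 16 > 0, so the root lies in [-1, 5]
h(2) = 28 > 0, so the root lies in [2, 5]
h(3.5) = -23.375 < 0, so the root lies in [2, 3.5]
h(2.75) = 9.2031 > 0, so the root lies in [2.75, 3.5]
h(3.125) = -5.2051 < 0, so the root lies in [2.75, 3.125]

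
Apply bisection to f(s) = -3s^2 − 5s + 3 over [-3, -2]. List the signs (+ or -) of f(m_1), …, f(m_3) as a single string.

--+

m = -2.5, f(m) = -3.25 (−); new bracket [-2.5, -2]
m = -2.25, f(m) = -0.9375 (−); new bracket [-2.25, -2]
m = -2.125, f(m) = 0.078125 (+); new bracket [-2.25, -2.125]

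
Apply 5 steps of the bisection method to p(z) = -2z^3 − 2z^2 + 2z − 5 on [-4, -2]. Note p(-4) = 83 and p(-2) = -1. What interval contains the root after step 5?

z = -3 gives p = 25, positive; keep [-3, -2]
z = -2.5 gives p = 8.75, positive; keep [-2.5, -2]
z = -2.25 gives p = 3.15625, positive; keep [-2.25, -2]
z = -2.125 gives p = 0.9102, positive; keep [-2.125, -2]
z = -2.0625 gives p = -0.0854, negative; keep [-2.125, -2.0625]

[-2.125, -2.0625]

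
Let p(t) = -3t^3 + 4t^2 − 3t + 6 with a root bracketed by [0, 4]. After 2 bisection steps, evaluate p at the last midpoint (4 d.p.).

4.0000

m = 2, p(m) = -8 (−); new bracket [0, 2]
m = 1, p(m) = 4 (+); new bracket [1, 2]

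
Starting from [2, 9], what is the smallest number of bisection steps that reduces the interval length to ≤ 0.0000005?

Width after n steps is 7/2^n. Need 2^n ≥ 7/0.0000005 = 14000000.
2^23 = 8388608 < 14000000 ≤ 2^24 = 16777216, so n = 24.

24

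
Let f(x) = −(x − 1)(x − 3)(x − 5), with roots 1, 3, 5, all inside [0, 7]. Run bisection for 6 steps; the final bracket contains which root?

f(3.5) = 1.875 > 0, so the root lies in [3.5, 7]
f(5.25) = -2.390625 < 0, so the root lies in [3.5, 5.25]
f(4.375) = 2.900391 > 0, so the root lies in [4.375, 5.25]
f(4.8125) = 1.2957 > 0, so the root lies in [4.8125, 5.25]
f(5.03125) = -0.2559 < 0, so the root lies in [4.8125, 5.03125]
f(4.921875) = 0.5889 > 0, so the root lies in [4.921875, 5.03125]

5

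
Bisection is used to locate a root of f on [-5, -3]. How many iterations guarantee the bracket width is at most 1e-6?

Width after n steps is 2/2^n. Need 2^n ≥ 2/1e-6 = 2000000.
2^20 = 1048576 < 2000000 ≤ 2^21 = 2097152, so n = 21.

21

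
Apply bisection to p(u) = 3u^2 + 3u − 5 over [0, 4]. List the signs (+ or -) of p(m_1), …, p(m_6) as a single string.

midpoint 2: p = 13 > 0 → [0, 2]
midpoint 1: p = 1 > 0 → [0, 1]
midpoint 0.5: p = -2.75 < 0 → [0.5, 1]
midpoint 0.75: p = -1.0625 < 0 → [0.75, 1]
midpoint 0.875: p = -0.0781 < 0 → [0.875, 1]
midpoint 0.9375: p = 0.4492 > 0 → [0.875, 0.9375]

++---+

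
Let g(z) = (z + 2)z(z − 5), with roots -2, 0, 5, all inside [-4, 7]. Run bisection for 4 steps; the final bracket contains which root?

m = 1.5, g(m) = -18.375 (−); new bracket [1.5, 7]
m = 4.25, g(m) = -19.921875 (−); new bracket [4.25, 7]
m = 5.625, g(m) = 26.806641 (+); new bracket [4.25, 5.625]
m = 4.9375, g(m) = -2.1409 (−); new bracket [4.9375, 5.625]

5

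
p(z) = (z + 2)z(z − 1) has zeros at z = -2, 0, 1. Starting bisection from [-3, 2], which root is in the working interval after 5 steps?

-2

midpoint -0.5: p = 1.125 > 0 → [-3, -0.5]
midpoint -1.75: p = 1.203125 > 0 → [-3, -1.75]
midpoint -2.375: p = -3.005859 < 0 → [-2.375, -1.75]
midpoint -2.0625: p = -0.3948 < 0 → [-2.0625, -1.75]
midpoint -1.90625: p = 0.5194 > 0 → [-2.0625, -1.90625]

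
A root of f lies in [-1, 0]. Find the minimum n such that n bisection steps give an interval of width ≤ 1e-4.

14

Width after n steps is 1/2^n. Need 2^n ≥ 1/1e-4 = 10000.
2^13 = 8192 < 10000 ≤ 2^14 = 16384, so n = 14.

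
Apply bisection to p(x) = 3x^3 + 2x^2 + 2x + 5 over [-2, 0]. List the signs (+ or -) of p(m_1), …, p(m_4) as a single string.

+--+

p(-1) = 2 > 0, so the root lies in [-2, -1]
p(-1.5) = -3.625 < 0, so the root lies in [-1.5, -1]
p(-1.25) = -0.234375 < 0, so the root lies in [-1.25, -1]
p(-1.125) = 1.0098 > 0, so the root lies in [-1.25, -1.125]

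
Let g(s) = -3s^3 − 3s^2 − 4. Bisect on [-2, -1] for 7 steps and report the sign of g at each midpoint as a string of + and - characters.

-+++--+

g(-1.5) = -0.625 < 0, so the root lies in [-2, -1.5]
g(-1.75) = 2.890625 > 0, so the root lies in [-1.75, -1.5]
g(-1.625) = 0.951172 > 0, so the root lies in [-1.625, -1.5]
g(-1.5625) = 0.1199 > 0, so the root lies in [-1.5625, -1.5]
g(-1.53125) = -0.2631 < 0, so the root lies in [-1.5625, -1.53125]
g(-1.546875) = -0.0743 < 0, so the root lies in [-1.5625, -1.546875]
g(-1.5546875) = 0.0221 > 0, so the root lies in [-1.5546875, -1.546875]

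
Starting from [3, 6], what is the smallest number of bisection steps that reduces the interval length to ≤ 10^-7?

Width after n steps is 3/2^n. Need 2^n ≥ 3/10^-7 = 30000000.
2^24 = 16777216 < 30000000 ≤ 2^25 = 33554432, so n = 25.

25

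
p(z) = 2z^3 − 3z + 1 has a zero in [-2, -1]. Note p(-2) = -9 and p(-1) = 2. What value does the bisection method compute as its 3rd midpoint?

z = -1.5 gives p = -1.25, negative; keep [-1.5, -1]
z = -1.25 gives p = 0.84375, positive; keep [-1.5, -1.25]
z = -1.375 gives p = -0.074219, negative; keep [-1.375, -1.25]

-1.375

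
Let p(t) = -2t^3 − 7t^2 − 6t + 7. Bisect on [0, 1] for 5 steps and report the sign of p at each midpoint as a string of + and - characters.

+-+--

p(0.5) = 2 > 0, so the root lies in [0.5, 1]
p(0.75) = -2.28125 < 0, so the root lies in [0.5, 0.75]
p(0.625) = 0.027344 > 0, so the root lies in [0.625, 0.75]
p(0.6875) = -1.0835 < 0, so the root lies in [0.625, 0.6875]
p(0.65625) = -0.5174 < 0, so the root lies in [0.625, 0.65625]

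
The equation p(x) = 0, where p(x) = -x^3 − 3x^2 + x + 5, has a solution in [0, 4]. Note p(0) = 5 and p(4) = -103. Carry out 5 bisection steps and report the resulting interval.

x = 2 gives p = -13, negative; keep [0, 2]
x = 1 gives p = 2, positive; keep [1, 2]
x = 1.5 gives p = -3.625, negative; keep [1, 1.5]
x = 1.25 gives p = -0.3906, negative; keep [1, 1.25]
x = 1.125 gives p = 0.9043, positive; keep [1.125, 1.25]

[1.125, 1.25]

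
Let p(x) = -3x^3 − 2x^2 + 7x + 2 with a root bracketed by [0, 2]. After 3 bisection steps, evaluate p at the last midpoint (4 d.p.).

1.7656

midpoint 1: p = 4 > 0 → [1, 2]
midpoint 1.5: p = -2.125 < 0 → [1, 1.5]
midpoint 1.25: p = 1.765625 > 0 → [1.25, 1.5]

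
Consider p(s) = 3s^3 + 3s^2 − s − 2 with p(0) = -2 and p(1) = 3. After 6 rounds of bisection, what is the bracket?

[0.71875, 0.734375]

s = 0.5 gives p = -1.375, negative; keep [0.5, 1]
s = 0.75 gives p = 0.203125, positive; keep [0.5, 0.75]
s = 0.625 gives p = -0.720703, negative; keep [0.625, 0.75]
s = 0.6875 gives p = -0.2947, negative; keep [0.6875, 0.75]
s = 0.71875 gives p = -0.055, negative; keep [0.71875, 0.75]
s = 0.734375 gives p = 0.0717, positive; keep [0.71875, 0.734375]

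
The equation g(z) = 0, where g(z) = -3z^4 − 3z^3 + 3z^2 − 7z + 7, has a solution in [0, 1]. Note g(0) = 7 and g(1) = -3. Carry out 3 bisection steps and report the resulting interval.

[0.75, 0.875]

g(0.5) = 3.6875 > 0, so the root lies in [0.5, 1]
g(0.75) = 1.222656 > 0, so the root lies in [0.75, 1]
g(0.875) = -0.596436 < 0, so the root lies in [0.75, 0.875]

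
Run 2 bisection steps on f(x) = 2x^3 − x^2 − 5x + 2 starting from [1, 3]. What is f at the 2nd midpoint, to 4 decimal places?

f(2) = 4 > 0, so the root lies in [1, 2]
f(1.5) = -1 < 0, so the root lies in [1.5, 2]

-1.0000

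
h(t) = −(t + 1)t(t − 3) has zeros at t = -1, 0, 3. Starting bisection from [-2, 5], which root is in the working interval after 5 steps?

3

midpoint 1.5: h = 5.625 > 0 → [1.5, 5]
midpoint 3.25: h = -3.453125 < 0 → [1.5, 3.25]
midpoint 2.375: h = 5.009766 > 0 → [2.375, 3.25]
midpoint 2.8125: h = 2.0105 > 0 → [2.8125, 3.25]
midpoint 3.03125: h = -0.3819 < 0 → [2.8125, 3.03125]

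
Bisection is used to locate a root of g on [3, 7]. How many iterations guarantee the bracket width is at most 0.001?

Width after n steps is 4/2^n. Need 2^n ≥ 4/0.001 = 4000.
2^11 = 2048 < 4000 ≤ 2^12 = 4096, so n = 12.

12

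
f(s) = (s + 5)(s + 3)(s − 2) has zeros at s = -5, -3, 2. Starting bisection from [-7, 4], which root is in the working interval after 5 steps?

2

s = -1.5 gives f = -18.375, negative; keep [-1.5, 4]
s = 1.25 gives f = -19.921875, negative; keep [1.25, 4]
s = 2.625 gives f = 26.806641, positive; keep [1.25, 2.625]
s = 1.9375 gives f = -2.1409, negative; keep [1.9375, 2.625]
s = 2.28125 gives f = 10.8152, positive; keep [1.9375, 2.28125]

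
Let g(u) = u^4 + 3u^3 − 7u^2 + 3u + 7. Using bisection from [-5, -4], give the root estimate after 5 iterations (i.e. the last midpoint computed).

m = -4.5, g(m) = -11.5625 (−); new bracket [-5, -4.5]
m = -4.75, g(m) = 22.363281 (+); new bracket [-4.75, -4.5]
m = -4.625, g(m) = 4.154541 (+); new bracket [-4.625, -4.5]
m = -4.5625, g(m) = -4.0041 (−); new bracket [-4.625, -4.5625]
m = -4.59375, g(m) = -0.0012 (−); new bracket [-4.625, -4.59375]

-4.59375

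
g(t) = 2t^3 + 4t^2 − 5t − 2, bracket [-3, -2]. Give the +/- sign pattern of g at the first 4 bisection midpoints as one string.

m = -2.5, g(m) = 4.25 (+); new bracket [-3, -2.5]
m = -2.75, g(m) = 0.40625 (+); new bracket [-3, -2.75]
m = -2.875, g(m) = -2.089844 (−); new bracket [-2.875, -2.75]
m = -2.8125, g(m) = -0.7915 (−); new bracket [-2.8125, -2.75]

++--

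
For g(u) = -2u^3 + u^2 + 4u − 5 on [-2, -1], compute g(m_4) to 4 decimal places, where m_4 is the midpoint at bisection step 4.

0.7085

u = -1.5 gives g = -2, negative; keep [-2, -1.5]
u = -1.75 gives g = 1.78125, positive; keep [-1.75, -1.5]
u = -1.625 gives g = -0.277344, negative; keep [-1.75, -1.625]
u = -1.6875 gives g = 0.7085, positive; keep [-1.6875, -1.625]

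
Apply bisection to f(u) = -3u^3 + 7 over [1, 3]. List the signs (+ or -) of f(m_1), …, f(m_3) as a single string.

m = 2, f(m) = -17 (−); new bracket [1, 2]
m = 1.5, f(m) = -3.125 (−); new bracket [1, 1.5]
m = 1.25, f(m) = 1.140625 (+); new bracket [1.25, 1.5]

--+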